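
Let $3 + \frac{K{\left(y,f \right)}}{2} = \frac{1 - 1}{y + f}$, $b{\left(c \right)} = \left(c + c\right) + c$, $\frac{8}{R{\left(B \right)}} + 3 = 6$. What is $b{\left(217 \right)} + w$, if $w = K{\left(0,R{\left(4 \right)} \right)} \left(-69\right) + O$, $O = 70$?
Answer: $1135$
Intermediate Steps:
$R{\left(B \right)} = \frac{8}{3}$ ($R{\left(B \right)} = \frac{8}{-3 + 6} = \frac{8}{3}$)
$b{\left(c \right)} = 3 c$ ($b{\left(c \right)} = 2 c + c = 3 c$)
$K{\left(y,f \right)} = -6$ ($K{\left(y,f \right)} = -6 + 2 \frac{1 - 1}{y + f} = -6 + 2 \frac{0}{f + y} = -6 + 2 \cdot 0 = -6 + 0 = -6$)
$w = 484$ ($w = \left(-6\right) \left(-69\right) + 70 = 414 + 70 = 484$)
$b{\left(217 \right)} + w = 3 \cdot 217 + 484 = 651 + 484 = 1135$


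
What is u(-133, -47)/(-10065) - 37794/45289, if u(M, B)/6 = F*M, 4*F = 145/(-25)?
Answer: -1442668373/1519445950 ≈ -0.94947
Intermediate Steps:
F = -29/20 (F = (145/(-25))/4 = (145*(-1/25))/4 = (1/4)*(-29/5) = -29/20 ≈ -1.4500)
u(M, B) = -87*M/10 (u(M, B) = 6*(-29*M/20) = -87*M/10)
u(-133, -47)/(-10065) - 37794/45289 = -87/10*(-133)/(-10065) - 37794/45289 = (11571/10)*(-1/10065) - 37794*1/45289 = -3857/33550 - 37794/45289 = -1442668373/1519445950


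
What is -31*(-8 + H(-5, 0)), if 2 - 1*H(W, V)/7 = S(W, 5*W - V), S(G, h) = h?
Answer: -5611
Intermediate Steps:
H(W, V) = 14 - 35*W + 7*V (H(W, V) = 14 - 7*(5*W - V) = 14 - 7*(-V + 5*W) = 14 + (-35*W + 7*V) = 14 - 35*W + 7*V)
-31*(-8 + H(-5, 0)) = -31*(-8 + (14 - 35*(-5) + 7*0)) = -31*(-8 + (14 + 175 + 0)) = -31*(-8 + 189) = -31*181 = -5611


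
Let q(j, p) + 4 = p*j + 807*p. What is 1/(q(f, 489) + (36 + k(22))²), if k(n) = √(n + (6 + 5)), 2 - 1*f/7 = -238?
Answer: 304367/370557039988 - 9*√33/185278519994 ≈ 8.2110e-7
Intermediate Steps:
f = 1680 (f = 14 - 7*(-238) = 14 + 1666 = 1680)
k(n) = √(11 + n) (k(n) = √(n + 11) = √(11 + n))
q(j, p) = -4 + 807*p + j*p (q(j, p) = -4 + (p*j + 807*p) = -4 + (j*p + 807*p) = -4 + (807*p + j*p) = -4 + 807*p + j*p)
1/(q(f, 489) + (36 + k(22))²) = 1/((-4 + 807*489 + 1680*489) + (36 + √(11 + 22))²) = 1/((-4 + 394623 + 821520) + (36 + √33)²) = 1/(1216139 + (36 + √33)²)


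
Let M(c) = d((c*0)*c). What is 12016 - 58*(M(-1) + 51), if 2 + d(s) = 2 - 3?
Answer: 9232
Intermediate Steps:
d(s) = -3 (d(s) = -2 + (2 - 3) = -2 - 1 = -3)
M(c) = -3
12016 - 58*(M(-1) + 51) = 12016 - 58*(-3 + 51) = 12016 - 58*48 = 12016 - 2784 = 9232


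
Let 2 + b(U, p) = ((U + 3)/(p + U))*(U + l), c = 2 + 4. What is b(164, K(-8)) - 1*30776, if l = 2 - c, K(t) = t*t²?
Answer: -2684366/87 ≈ -30855.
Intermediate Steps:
K(t) = t³
c = 6
l = -4 (l = 2 - 1*6 = 2 - 6 = -4)
b(U, p) = -2 + (-4 + U)*(3 + U)/(U + p) (b(U, p) = -2 + ((U + 3)/(p + U))*(U - 4) = -2 + ((3 + U)/(U + p))*(-4 + U) = -2 + (-4 + U)*(3 + U)/(U + p))
b(164, K(-8)) - 1*30776 = (-12 + 164² - 3*164 - 2*(-8)³)/(164 + (-8)³) - 1*30776 = (-12 + 26896 - 492 - 2*(-512))/(164 - 512) - 30776 = (-12 + 26896 - 492 + 1024)/(-348) - 30776 = -1/348*27416 - 30776 = -6854/87 - 30776 = -2684366/87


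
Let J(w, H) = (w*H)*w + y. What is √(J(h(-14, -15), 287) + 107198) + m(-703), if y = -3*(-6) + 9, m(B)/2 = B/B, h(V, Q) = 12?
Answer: 2 + √148553 ≈ 387.43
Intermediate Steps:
m(B) = 2 (m(B) = 2*(B/B) = 2*1 = 2)
y = 27 (y = 18 + 9 = 27)
J(w, H) = 27 + H*w² (J(w, H) = (w*H)*w + 27 = (H*w)*w + 27 = H*w² + 27 = 27 + H*w²)
√(J(h(-14, -15), 287) + 107198) + m(-703) = √((27 + 287*12²) + 107198) + 2 = √((27 + 287*144) + 107198) + 2 = √((27 + 41328) + 107198) + 2 = √(41355 + 107198) + 2 = √148553 + 2 = 2 + √148553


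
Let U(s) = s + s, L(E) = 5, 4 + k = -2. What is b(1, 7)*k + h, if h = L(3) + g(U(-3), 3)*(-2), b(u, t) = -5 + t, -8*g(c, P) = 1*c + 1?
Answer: -33/4 ≈ -8.2500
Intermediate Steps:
k = -6 (k = -4 - 2 = -6)
U(s) = 2*s
g(c, P) = -⅛ - c/8 (g(c, P) = -(1*c + 1)/8 = -(c + 1)/8 = -(1 + c)/8 = -⅛ - c/8)
h = 15/4 (h = 5 + (-⅛ - (-3)/4)*(-2) = 5 + (-⅛ - ⅛*(-6))*(-2) = 5 + (-⅛ + ¾)*(-2) = 5 + (5/8)*(-2) = 5 - 5/4 = 15/4 ≈ 3.7500)
b(1, 7)*k + h = (-5 + 7)*(-6) + 15/4 = 2*(-6) + 15/4 = -12 + 15/4 = -33/4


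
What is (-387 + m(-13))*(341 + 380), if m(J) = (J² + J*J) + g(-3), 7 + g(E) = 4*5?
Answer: -25956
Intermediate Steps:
g(E) = 13 (g(E) = -7 + 4*5 = -7 + 20 = 13)
m(J) = 13 + 2*J² (m(J) = (J² + J*J) + 13 = (J² + J²) + 13 = 2*J² + 13 = 13 + 2*J²)
(-387 + m(-13))*(341 + 380) = (-387 + (13 + 2*(-13)²))*(341 + 380) = (-387 + (13 + 2*169))*721 = (-387 + (13 + 338))*721 = (-387 + 351)*721 = -36*721 = -25956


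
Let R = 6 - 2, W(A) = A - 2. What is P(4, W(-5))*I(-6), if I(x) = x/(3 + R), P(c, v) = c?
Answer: -24/7 ≈ -3.4286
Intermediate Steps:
W(A) = -2 + A
R = 4
I(x) = x/7 (I(x) = x/(3 + 4) = x/7)
P(4, W(-5))*I(-6) = 4*((1/7)*(-6)) = 4*(-6/7) = -24/7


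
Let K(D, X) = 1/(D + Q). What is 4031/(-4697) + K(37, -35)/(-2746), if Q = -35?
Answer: -22142949/25795924 ≈ -0.85839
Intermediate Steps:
K(D, X) = 1/(-35 + D) (K(D, X) = 1/(D - 35) = 1/(-35 + D))
4031/(-4697) + K(37, -35)/(-2746) = 4031/(-4697) + 1/((-35 + 37)*(-2746)) = 4031*(-1/4697) - 1/2746/2 = -4031/4697 + (½)*(-1/2746) = -4031/4697 - 1/5492 = -22142949/25795924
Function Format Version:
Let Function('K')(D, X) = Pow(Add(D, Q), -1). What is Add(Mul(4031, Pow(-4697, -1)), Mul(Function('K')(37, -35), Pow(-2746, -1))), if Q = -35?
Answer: Rational(-22142949, 25795924) ≈ -0.85839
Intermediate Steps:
Function('K')(D, X) = Pow(Add(-35, D), -1) (Function('K')(D, X) = Pow(Add(D, -35), -1) = Pow(Add(-35, D), -1))
Add(Mul(4031, Pow(-4697, -1)), Mul(Function('K')(37, -35), Pow(-2746, -1))) = Add(Mul(4031, Pow(-4697, -1)), Mul(Pow(Add(-35, 37), -1), Pow(-2746, -1))) = Add(Mul(4031, Rational(-1, 4697)), Mul(Pow(2, -1), Rational(-1, 2746))) = Add(Rational(-4031, 4697), Mul(Rational(1, 2), Rational(-1, 2746))) = Add(Rational(-4031, 4697), Rational(-1, 5492)) = Rational(-22142949, 25795924)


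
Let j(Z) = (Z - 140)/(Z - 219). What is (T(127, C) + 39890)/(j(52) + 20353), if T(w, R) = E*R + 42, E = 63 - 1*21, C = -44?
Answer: 6360028/3399039 ≈ 1.8711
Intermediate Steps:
E = 42 (E = 63 - 21 = 42)
j(Z) = (-140 + Z)/(-219 + Z)
T(w, R) = 42 + 42*R (T(w, R) = 42*R + 42 = 42 + 42*R)
(T(127, C) + 39890)/(j(52) + 20353) = ((42 + 42*(-44)) + 39890)/((-140 + 52)/(-219 + 52) + 20353) = ((42 - 1848) + 39890)/(-88/(-167) + 20353) = (-1806 + 39890)/(-1/167*(-88) + 20353) = 38084/(88/167 + 20353) = 38084/(3399039/167) = 38084*(167/3399039) = 6360028/3399039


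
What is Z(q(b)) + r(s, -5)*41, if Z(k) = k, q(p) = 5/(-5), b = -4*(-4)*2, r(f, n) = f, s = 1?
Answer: 40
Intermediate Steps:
b = 32 (b = 16*2 = 32)
q(p) = -1 (q(p) = 5*(-⅕) = -1)
Z(q(b)) + r(s, -5)*41 = -1 + 1*41 = -1 + 41 = 40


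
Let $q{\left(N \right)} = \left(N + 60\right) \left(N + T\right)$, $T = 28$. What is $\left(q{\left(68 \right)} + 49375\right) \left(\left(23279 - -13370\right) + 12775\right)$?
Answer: $3047632112$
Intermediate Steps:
$q{\left(N \right)} = \left(28 + N\right) \left(60 + N\right)$ ($q{\left(N \right)} = \left(N + 60\right) \left(N + 28\right) = \left(60 + N\right) \left(28 + N\right) = \left(28 + N\right) \left(60 + N\right)$)
$\left(q{\left(68 \right)} + 49375\right) \left(\left(23279 - -13370\right) + 12775\right) = \left(\left(1680 + 68^{2} + 88 \cdot 68\right) + 49375\right) \left(\left(23279 - -13370\right) + 12775\right) = \left(\left(1680 + 4624 + 5984\right) + 49375\right) \left(\left(23279 + 13370\right) + 12775\right) = \left(12288 + 49375\right) \left(36649 + 12775\right) = 61663 \cdot 49424 = 3047632112$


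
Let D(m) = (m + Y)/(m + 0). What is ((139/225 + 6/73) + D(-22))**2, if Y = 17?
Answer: 112264533481/130573822500 ≈ 0.85978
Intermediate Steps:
D(m) = (17 + m)/m (D(m) = (m + 17)/(m + 0) = (17 + m)/m)
((139/225 + 6/73) + D(-22))**2 = ((139/225 + 6/73) + (17 - 22)/(-22))**2 = ((139*(1/225) + 6*(1/73)) - 1/22*(-5))**2 = ((139/225 + 6/73) + 5/22)**2 = (11497/16425 + 5/22)**2 = (335059/361350)**2 = 112264533481/130573822500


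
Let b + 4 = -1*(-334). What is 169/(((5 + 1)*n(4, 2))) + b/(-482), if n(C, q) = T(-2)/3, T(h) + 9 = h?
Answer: -44359/5302 ≈ -8.3665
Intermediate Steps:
b = 330 (b = -4 - 1*(-334) = -4 + 334 = 330)
T(h) = -9 + h
n(C, q) = -11/3 (n(C, q) = (-9 - 2)/3 = -11*⅓ = -11/3)
169/(((5 + 1)*n(4, 2))) + b/(-482) = 169/(((5 + 1)*(-11/3))) + 330/(-482) = 169/((6*(-11/3))) + 330*(-1/482) = 169/(-22) - 165/241 = 169*(-1/22) - 165/241 = -169/22 - 165/241 = -44359/5302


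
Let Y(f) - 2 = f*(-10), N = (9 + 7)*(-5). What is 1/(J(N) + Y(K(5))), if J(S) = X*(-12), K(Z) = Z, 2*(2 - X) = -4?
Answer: -1/96 ≈ -0.010417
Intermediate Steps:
N = -80 (N = 16*(-5) = -80)
X = 4 (X = 2 - ½*(-4) = 2 + 2 = 4)
Y(f) = 2 - 10*f (Y(f) = 2 + f*(-10) = 2 - 10*f)
J(S) = -48 (J(S) = 4*(-12) = -48)
1/(J(N) + Y(K(5))) = 1/(-48 + (2 - 10*5)) = 1/(-48 + (2 - 50)) = 1/(-48 - 48) = 1/(-96) = -1/96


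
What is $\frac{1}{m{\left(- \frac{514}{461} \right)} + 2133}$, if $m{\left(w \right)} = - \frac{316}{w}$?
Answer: $\frac{257}{621019} \approx 0.00041384$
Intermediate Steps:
$\frac{1}{m{\left(- \frac{514}{461} \right)} + 2133} = \frac{1}{- \frac{316}{\left(-514\right) \frac{1}{461}} + 2133} = \frac{1}{- \frac{316}{- \frac{514}{461}} + 2133} = \frac{1}{\left(-316\right) \left(- \frac{461}{514}\right) + 2133} = \frac{1}{\frac{72838}{257} + 2133} = \frac{1}{\frac{621019}{257}} = \frac{257}{621019}$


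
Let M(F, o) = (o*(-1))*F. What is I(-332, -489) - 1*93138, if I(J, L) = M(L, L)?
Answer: -332259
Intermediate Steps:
M(F, o) = -F*o (M(F, o) = (-o)*F = -F*o)
I(J, L) = -L**2 (I(J, L) = -L*L = -L**2)
I(-332, -489) - 1*93138 = -1*(-489)**2 - 1*93138 = -1*239121 - 93138 = -239121 - 93138 = -332259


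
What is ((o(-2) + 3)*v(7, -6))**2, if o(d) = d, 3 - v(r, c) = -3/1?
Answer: 36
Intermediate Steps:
v(r, c) = 6 (v(r, c) = 3 - (-3)/1 = 3 - (-3) = 3 - 1*(-3) = 3 + 3 = 6)
((o(-2) + 3)*v(7, -6))**2 = ((-2 + 3)*6)**2 = (1*6)**2 = 6**2 = 36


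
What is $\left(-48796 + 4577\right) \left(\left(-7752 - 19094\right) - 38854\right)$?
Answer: $2905188300$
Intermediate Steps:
$\left(-48796 + 4577\right) \left(\left(-7752 - 19094\right) - 38854\right) = - 44219 \left(-26846 - 38854\right) = \left(-44219\right) \left(-65700\right) = 2905188300$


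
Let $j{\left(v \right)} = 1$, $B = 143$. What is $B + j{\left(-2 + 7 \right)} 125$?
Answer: $268$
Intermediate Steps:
$B + j{\left(-2 + 7 \right)} 125 = 143 + 1 \cdot 125 = 143 + 125 = 268$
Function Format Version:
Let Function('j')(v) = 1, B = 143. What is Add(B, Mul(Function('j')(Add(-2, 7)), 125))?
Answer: 268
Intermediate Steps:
Add(B, Mul(Function('j')(Add(-2, 7)), 125)) = Add(143, Mul(1, 125)) = Add(143, 125) = 268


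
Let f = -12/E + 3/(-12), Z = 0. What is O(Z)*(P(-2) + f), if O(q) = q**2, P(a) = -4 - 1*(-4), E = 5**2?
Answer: 0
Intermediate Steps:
E = 25
P(a) = 0 (P(a) = -4 + 4 = 0)
f = -73/100 (f = -12/25 + 3/(-12) = -12*1/25 + 3*(-1/12) = -12/25 - 1/4 = -73/100 ≈ -0.73000)
O(Z)*(P(-2) + f) = 0**2*(0 - 73/100) = 0*(-73/100) = 0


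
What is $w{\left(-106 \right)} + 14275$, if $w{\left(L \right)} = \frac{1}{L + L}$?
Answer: $\frac{3026299}{212} \approx 14275.0$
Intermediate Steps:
$w{\left(L \right)} = \frac{1}{2 L}$
$w{\left(-106 \right)} + 14275 = \frac{1}{2 \left(-106\right)} + 14275 = \frac{1}{2} \left(- \frac{1}{106}\right) + 14275 = - \frac{1}{212} + 14275 = \frac{3026299}{212}$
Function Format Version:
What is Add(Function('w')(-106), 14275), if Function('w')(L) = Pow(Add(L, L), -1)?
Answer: Rational(3026299, 212) ≈ 14275.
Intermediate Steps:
Function('w')(L) = Mul(Rational(1, 2), Pow(L, -1)) (Function('w')(L) = Pow(Mul(2, L), -1) = Mul(Rational(1, 2), Pow(L, -1)))
Add(Function('w')(-106), 14275) = Add(Mul(Rational(1, 2), Pow(-106, -1)), 14275) = Add(Mul(Rational(1, 2), Rational(-1, 106)), 14275) = Add(Rational(-1, 212), 14275) = Rational(3026299, 212)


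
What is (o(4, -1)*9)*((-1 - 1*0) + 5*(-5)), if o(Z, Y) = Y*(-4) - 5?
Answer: 234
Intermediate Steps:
o(Z, Y) = -5 - 4*Y (o(Z, Y) = -4*Y - 5 = -5 - 4*Y)
(o(4, -1)*9)*((-1 - 1*0) + 5*(-5)) = ((-5 - 4*(-1))*9)*((-1 - 1*0) + 5*(-5)) = ((-5 + 4)*9)*((-1 + 0) - 25) = (-1*9)*(-1 - 25) = -9*(-26) = 234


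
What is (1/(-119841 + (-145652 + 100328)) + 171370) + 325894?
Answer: 82130608559/165165 ≈ 4.9726e+5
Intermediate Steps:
(1/(-119841 + (-145652 + 100328)) + 171370) + 325894 = (1/(-119841 - 45324) + 171370) + 325894 = (1/(-165165) + 171370) + 325894 = (-1/165165 + 171370) + 325894 = 28304326049/165165 + 325894 = 82130608559/165165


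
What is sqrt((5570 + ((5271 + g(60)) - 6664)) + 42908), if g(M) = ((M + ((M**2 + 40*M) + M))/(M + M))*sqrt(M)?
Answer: sqrt(47085 + 102*sqrt(15)) ≈ 217.90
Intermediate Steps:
g(M) = (M**2 + 42*M)/(2*sqrt(M)) (g(M) = ((M + (M**2 + 41*M))/((2*M)))*sqrt(M) = ((M**2 + 42*M)*(1/(2*M)))*sqrt(M) = ((M**2 + 42*M)/(2*M))*sqrt(M) = (M**2 + 42*M)/(2*sqrt(M)))
sqrt((5570 + ((5271 + g(60)) - 6664)) + 42908) = sqrt((5570 + ((5271 + sqrt(60)*(42 + 60)/2) - 6664)) + 42908) = sqrt((5570 + ((5271 + (1/2)*(2*sqrt(15))*102) - 6664)) + 42908) = sqrt((5570 + ((5271 + 102*sqrt(15)) - 6664)) + 42908) = sqrt((5570 + (-1393 + 102*sqrt(15))) + 42908) = sqrt((4177 + 102*sqrt(15)) + 42908) = sqrt(47085 + 102*sqrt(15))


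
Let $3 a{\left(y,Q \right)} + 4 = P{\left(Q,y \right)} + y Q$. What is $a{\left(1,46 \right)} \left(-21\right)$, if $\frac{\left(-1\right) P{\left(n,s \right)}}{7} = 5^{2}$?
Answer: $931$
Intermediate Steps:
$P{\left(n,s \right)} = -175$ ($P{\left(n,s \right)} = - 7 \cdot 5^{2} = \left(-7\right) 25 = -175$)
$a{\left(y,Q \right)} = - \frac{179}{3} + \frac{Q y}{3}$ ($a{\left(y,Q \right)} = - \frac{4}{3} + \frac{-175 + y Q}{3} = - \frac{4}{3} + \frac{-175 + Q y}{3} = - \frac{4}{3} + \left(- \frac{175}{3} + \frac{Q y}{3}\right) = - \frac{179}{3} + \frac{Q y}{3}$)
$a{\left(1,46 \right)} \left(-21\right) = \left(- \frac{179}{3} + \frac{1}{3} \cdot 46 \cdot 1\right) \left(-21\right) = \left(- \frac{179}{3} + \frac{46}{3}\right) \left(-21\right) = \left(- \frac{133}{3}\right) \left(-21\right) = 931$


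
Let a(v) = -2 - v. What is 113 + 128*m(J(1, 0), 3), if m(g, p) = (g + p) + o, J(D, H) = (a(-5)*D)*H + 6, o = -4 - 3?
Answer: 369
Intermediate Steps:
o = -7
J(D, H) = 6 + 3*D*H (J(D, H) = ((-2 - 1*(-5))*D)*H + 6 = ((-2 + 5)*D)*H + 6 = (3*D)*H + 6 = 3*D*H + 6 = 6 + 3*D*H)
m(g, p) = -7 + g + p (m(g, p) = (g + p) - 7 = -7 + g + p)
113 + 128*m(J(1, 0), 3) = 113 + 128*(-7 + (6 + 3*1*0) + 3) = 113 + 128*(-7 + (6 + 0) + 3) = 113 + 128*(-7 + 6 + 3) = 113 + 128*2 = 113 + 256 = 369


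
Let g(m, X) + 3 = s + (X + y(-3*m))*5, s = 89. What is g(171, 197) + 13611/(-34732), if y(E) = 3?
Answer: 37705341/34732 ≈ 1085.6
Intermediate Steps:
g(m, X) = 101 + 5*X (g(m, X) = -3 + (89 + (X + 3)*5) = -3 + (89 + (3 + X)*5) = -3 + (89 + (15 + 5*X)) = -3 + (104 + 5*X) = 101 + 5*X)
g(171, 197) + 13611/(-34732) = (101 + 5*197) + 13611/(-34732) = (101 + 985) + 13611*(-1/34732) = 1086 - 13611/34732 = 37705341/34732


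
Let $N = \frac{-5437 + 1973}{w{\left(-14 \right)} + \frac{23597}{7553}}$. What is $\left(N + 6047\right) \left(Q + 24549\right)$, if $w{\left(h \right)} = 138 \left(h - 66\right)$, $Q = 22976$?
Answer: $\frac{3422569179720975}{11908789} \approx 2.874 \cdot 10^{8}$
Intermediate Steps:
$w{\left(h \right)} = -9108 + 138 h$ ($w{\left(h \right)} = 138 \left(-66 + h\right) = -9108 + 138 h$)
$N = \frac{3737656}{11908789}$ ($N = \frac{-5437 + 1973}{\left(-9108 + 138 \left(-14\right)\right) + \frac{23597}{7553}} = - \frac{3464}{\left(-9108 - 1932\right) + 23597 \cdot \frac{1}{7553}} = - \frac{3464}{-11040 + \frac{3371}{1079}} = - \frac{3464}{- \frac{11908789}{1079}} = \left(-3464\right) \left(- \frac{1079}{11908789}\right) = \frac{3737656}{11908789} \approx 0.31386$)
$\left(N + 6047\right) \left(Q + 24549\right) = \left(\frac{3737656}{11908789} + 6047\right) \left(22976 + 24549\right) = \frac{72016184739}{11908789} \cdot 47525 = \frac{3422569179720975}{11908789}$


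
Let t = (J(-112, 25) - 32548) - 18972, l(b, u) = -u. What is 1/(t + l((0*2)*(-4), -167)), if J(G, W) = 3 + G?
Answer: -1/51462 ≈ -1.9432e-5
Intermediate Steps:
t = -51629 (t = ((3 - 112) - 32548) - 18972 = (-109 - 32548) - 18972 = -32657 - 18972 = -51629)
1/(t + l((0*2)*(-4), -167)) = 1/(-51629 - 1*(-167)) = 1/(-51629 + 167) = 1/(-51462) = -1/51462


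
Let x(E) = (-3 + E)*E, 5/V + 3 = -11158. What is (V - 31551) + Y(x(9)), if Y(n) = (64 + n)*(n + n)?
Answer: -209904932/11161 ≈ -18807.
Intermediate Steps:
V = -5/11161 (V = 5/(-3 - 11158) = 5/(-11161) = 5*(-1/11161) = -5/11161 ≈ -0.00044799)
x(E) = E*(-3 + E)
Y(n) = 2*n*(64 + n) (Y(n) = (64 + n)*(2*n) = 2*n*(64 + n))
(V - 31551) + Y(x(9)) = (-5/11161 - 31551) + 2*(9*(-3 + 9))*(64 + 9*(-3 + 9)) = -352140716/11161 + 2*(9*6)*(64 + 9*6) = -352140716/11161 + 2*54*(64 + 54) = -352140716/11161 + 2*54*118 = -352140716/11161 + 12744 = -209904932/11161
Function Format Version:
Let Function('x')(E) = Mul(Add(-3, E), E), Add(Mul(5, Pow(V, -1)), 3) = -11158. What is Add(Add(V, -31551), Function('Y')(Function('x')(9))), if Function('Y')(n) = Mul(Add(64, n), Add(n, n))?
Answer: Rational(-209904932, 11161) ≈ -18807.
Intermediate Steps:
V = Rational(-5, 11161) (V = Mul(5, Pow(Add(-3, -11158), -1)) = Mul(5, Pow(-11161, -1)) = Mul(5, Rational(-1, 11161)) = Rational(-5, 11161) ≈ -0.00044799)
Function('x')(E) = Mul(E, Add(-3, E))
Function('Y')(n) = Mul(2, n, Add(64, n)) (Function('Y')(n) = Mul(Add(64, n), Mul(2, n)) = Mul(2, n, Add(64, n)))
Add(Add(V, -31551), Function('Y')(Function('x')(9))) = Add(Add(Rational(-5, 11161), -31551), Mul(2, Mul(9, Add(-3, 9)), Add(64, Mul(9, Add(-3, 9))))) = Add(Rational(-352140716, 11161), Mul(2, Mul(9, 6), Add(64, Mul(9, 6)))) = Add(Rational(-352140716, 11161), Mul(2, 54, Add(64, 54))) = Add(Rational(-352140716, 11161), Mul(2, 54, 118)) = Add(Rational(-352140716, 11161), 12744) = Rational(-209904932, 11161)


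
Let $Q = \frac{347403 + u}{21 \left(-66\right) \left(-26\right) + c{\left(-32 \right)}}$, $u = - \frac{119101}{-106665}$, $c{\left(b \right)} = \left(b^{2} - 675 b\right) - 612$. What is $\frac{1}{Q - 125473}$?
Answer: $- \frac{96745155}{12138325835501} \approx -7.9702 \cdot 10^{-6}$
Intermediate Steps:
$c{\left(b \right)} = -612 + b^{2} - 675 b$
$u = \frac{119101}{106665}$ ($u = \left(-119101\right) \left(- \frac{1}{106665}\right) = \frac{119101}{106665} \approx 1.1166$)
$Q = \frac{578997814}{96745155}$ ($Q = \frac{347403 + \frac{119101}{106665}}{21 \left(-66\right) \left(-26\right) - \left(-20988 - 1024\right)} = \frac{37055860096}{106665 \left(\left(-1386\right) \left(-26\right) + \left(-612 + 1024 + 21600\right)\right)} = \frac{37055860096}{106665 \left(36036 + 22012\right)} = \frac{37055860096}{106665 \cdot 58048} = \frac{37055860096}{106665} \cdot \frac{1}{58048} = \frac{578997814}{96745155} \approx 5.9848$)
$\frac{1}{Q - 125473} = \frac{1}{\frac{578997814}{96745155} - 125473} = \frac{1}{- \frac{12138325835501}{96745155}} = - \frac{96745155}{12138325835501}$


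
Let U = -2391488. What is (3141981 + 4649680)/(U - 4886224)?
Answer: -7791661/7277712 ≈ -1.0706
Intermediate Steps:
(3141981 + 4649680)/(U - 4886224) = (3141981 + 4649680)/(-2391488 - 4886224) = 7791661/(-7277712) = 7791661*(-1/7277712) = -7791661/7277712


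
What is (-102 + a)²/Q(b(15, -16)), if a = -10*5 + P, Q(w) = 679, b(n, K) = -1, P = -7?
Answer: 25281/679 ≈ 37.233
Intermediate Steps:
a = -57 (a = -10*5 - 7 = -50 - 7 = -57)
(-102 + a)²/Q(b(15, -16)) = (-102 - 57)²/679 = (-159)²*(1/679) = 25281*(1/679) = 25281/679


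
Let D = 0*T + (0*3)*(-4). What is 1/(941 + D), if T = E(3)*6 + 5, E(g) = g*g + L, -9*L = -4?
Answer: 1/941 ≈ 0.0010627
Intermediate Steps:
L = 4/9 (L = -⅑*(-4) = 4/9 ≈ 0.44444)
E(g) = 4/9 + g² (E(g) = g*g + 4/9 = g² + 4/9 = 4/9 + g²)
T = 185/3 (T = (4/9 + 3²)*6 + 5 = (4/9 + 9)*6 + 5 = (85/9)*6 + 5 = 170/3 + 5 = 185/3 ≈ 61.667)
D = 0 (D = 0*(185/3) + (0*3)*(-4) = 0 + 0*(-4) = 0 + 0 = 0)
1/(941 + D) = 1/(941 + 0) = 1/941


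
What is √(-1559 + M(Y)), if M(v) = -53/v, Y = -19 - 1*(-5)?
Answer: I*√304822/14 ≈ 39.436*I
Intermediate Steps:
Y = -14 (Y = -19 + 5 = -14)
√(-1559 + M(Y)) = √(-1559 - 53/(-14)) = √(-1559 - 53*(-1/14)) = √(-1559 + 53/14) = √(-21773/14) = I*√304822/14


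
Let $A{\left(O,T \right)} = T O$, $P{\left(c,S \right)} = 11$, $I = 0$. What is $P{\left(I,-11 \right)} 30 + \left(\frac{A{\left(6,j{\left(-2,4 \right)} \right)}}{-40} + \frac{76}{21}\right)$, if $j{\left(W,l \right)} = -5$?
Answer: $\frac{28087}{84} \approx 334.37$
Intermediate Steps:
$A{\left(O,T \right)} = O T$
$P{\left(I,-11 \right)} 30 + \left(\frac{A{\left(6,j{\left(-2,4 \right)} \right)}}{-40} + \frac{76}{21}\right) = 11 \cdot 30 + \left(\frac{6 \left(-5\right)}{-40} + \frac{76}{21}\right) = 330 + \left(\left(-30\right) \left(- \frac{1}{40}\right) + 76 \cdot \frac{1}{21}\right) = 330 + \left(\frac{3}{4} + \frac{76}{21}\right) = 330 + \frac{367}{84} = \frac{28087}{84}$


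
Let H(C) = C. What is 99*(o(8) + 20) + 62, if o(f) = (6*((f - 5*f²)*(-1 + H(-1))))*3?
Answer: 1114010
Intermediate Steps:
o(f) = -36*f + 180*f² (o(f) = (6*((f - 5*f²)*(-1 - 1)))*3 = (6*((f - 5*f²)*(-2)))*3 = (6*(-2*f + 10*f²))*3 = (-12*f + 60*f²)*3 = -36*f + 180*f²)
99*(o(8) + 20) + 62 = 99*(36*8*(-1 + 5*8) + 20) + 62 = 99*(36*8*(-1 + 40) + 20) + 62 = 99*(36*8*39 + 20) + 62 = 99*(11232 + 20) + 62 = 99*11252 + 62 = 1113948 + 62 = 1114010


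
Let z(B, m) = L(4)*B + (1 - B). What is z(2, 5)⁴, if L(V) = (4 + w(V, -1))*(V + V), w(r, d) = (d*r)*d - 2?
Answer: 81450625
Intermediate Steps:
w(r, d) = -2 + r*d² (w(r, d) = r*d² - 2 = -2 + r*d²)
L(V) = 2*V*(2 + V) (L(V) = (4 + (-2 + V*(-1)²))*(V + V) = (4 + (-2 + V*1))*(2*V) = (4 + (-2 + V))*(2*V) = (2 + V)*(2*V) = 2*V*(2 + V))
z(B, m) = 1 + 47*B (z(B, m) = (2*4*(2 + 4))*B + (1 - B) = (2*4*6)*B + (1 - B) = 48*B + (1 - B) = 1 + 47*B)
z(2, 5)⁴ = (1 + 47*2)⁴ = (1 + 94)⁴ = 95⁴ = 81450625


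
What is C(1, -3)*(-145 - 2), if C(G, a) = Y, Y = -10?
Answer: 1470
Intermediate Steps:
C(G, a) = -10
C(1, -3)*(-145 - 2) = -10*(-145 - 2) = -10*(-147) = 1470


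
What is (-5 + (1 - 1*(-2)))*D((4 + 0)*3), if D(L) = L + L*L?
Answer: -312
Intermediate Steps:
D(L) = L + L²
(-5 + (1 - 1*(-2)))*D((4 + 0)*3) = (-5 + (1 - 1*(-2)))*(((4 + 0)*3)*(1 + (4 + 0)*3)) = (-5 + (1 + 2))*((4*3)*(1 + 4*3)) = (-5 + 3)*(12*(1 + 12)) = -24*13 = -2*156 = -312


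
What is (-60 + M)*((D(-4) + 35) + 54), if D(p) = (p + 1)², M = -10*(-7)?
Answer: 980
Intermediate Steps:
M = 70
D(p) = (1 + p)²
(-60 + M)*((D(-4) + 35) + 54) = (-60 + 70)*(((1 - 4)² + 35) + 54) = 10*(((-3)² + 35) + 54) = 10*((9 + 35) + 54) = 10*(44 + 54) = 10*98 = 980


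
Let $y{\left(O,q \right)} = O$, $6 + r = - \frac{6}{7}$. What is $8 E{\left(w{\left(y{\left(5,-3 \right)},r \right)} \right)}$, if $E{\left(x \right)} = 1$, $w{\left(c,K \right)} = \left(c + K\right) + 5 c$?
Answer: $8$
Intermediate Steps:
$r = - \frac{48}{7}$ ($r = -6 - \frac{6}{7} = - \frac{48}{7} \approx -6.8571$)
$w{\left(c,K \right)} = K + 6 c$ ($w{\left(c,K \right)} = \left(K + c\right) + 5 c = K + 6 c$)
$8 E{\left(w{\left(y{\left(5,-3 \right)},r \right)} \right)} = 8 \cdot 1 = 8$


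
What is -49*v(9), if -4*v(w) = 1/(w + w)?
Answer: 49/72 ≈ 0.68056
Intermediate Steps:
v(w) = -1/(8*w) (v(w) = -1/(4*(w + w)) = -1/(2*w)/4 = -1/(8*w))
-49*v(9) = -(-49)/(8*9) = -49*(-1/72) = 49/72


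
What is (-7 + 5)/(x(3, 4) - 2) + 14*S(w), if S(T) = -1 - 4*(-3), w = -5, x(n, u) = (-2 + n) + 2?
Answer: 152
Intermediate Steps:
x(n, u) = n
S(T) = 11 (S(T) = -1 + 12 = 11)
(-7 + 5)/(x(3, 4) - 2) + 14*S(w) = (-7 + 5)/(3 - 2) + 14*11 = -2/1 + 154 = -2*1 + 154 = -2 + 154 = 152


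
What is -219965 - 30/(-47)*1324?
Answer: -10298635/47 ≈ -2.1912e+5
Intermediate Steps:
-219965 - 30/(-47)*1324 = -219965 - 30*(-1/47)*1324 = -219965 - (-30)*1324/47 = -219965 - 1*(-39720/47) = -219965 + 39720/47 = -10298635/47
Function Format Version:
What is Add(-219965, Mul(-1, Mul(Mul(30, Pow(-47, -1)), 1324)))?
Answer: Rational(-10298635, 47) ≈ -2.1912e+5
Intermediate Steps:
Add(-219965, Mul(-1, Mul(Mul(30, Pow(-47, -1)), 1324))) = Add(-219965, Mul(-1, Mul(Mul(30, Rational(-1, 47)), 1324))) = Add(-219965, Mul(-1, Mul(Rational(-30, 47), 1324))) = Add(-219965, Mul(-1, Rational(-39720, 47))) = Add(-219965, Rational(39720, 47)) = Rational(-10298635, 47)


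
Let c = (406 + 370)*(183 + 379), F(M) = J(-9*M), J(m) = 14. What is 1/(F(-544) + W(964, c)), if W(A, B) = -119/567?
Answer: 81/1117 ≈ 0.072516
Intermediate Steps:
F(M) = 14
c = 436112 (c = 776*562 = 436112)
W(A, B) = -17/81 (W(A, B) = -119*1/567 = -17/81)
1/(F(-544) + W(964, c)) = 1/(14 - 17/81) = 1/(1117/81) = 81/1117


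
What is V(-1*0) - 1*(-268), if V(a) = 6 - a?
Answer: 274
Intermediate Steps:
V(-1*0) - 1*(-268) = (6 - (-1)*0) - 1*(-268) = (6 - 1*0) + 268 = (6 + 0) + 268 = 6 + 268 = 274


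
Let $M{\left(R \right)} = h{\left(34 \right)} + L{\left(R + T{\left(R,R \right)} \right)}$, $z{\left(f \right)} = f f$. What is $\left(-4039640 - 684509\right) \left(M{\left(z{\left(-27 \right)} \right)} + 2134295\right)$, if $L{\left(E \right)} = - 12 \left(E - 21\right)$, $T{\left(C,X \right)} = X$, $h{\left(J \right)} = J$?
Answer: $-10001424985665$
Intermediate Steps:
$z{\left(f \right)} = f^{2}$
$L{\left(E \right)} = 252 - 12 E$ ($L{\left(E \right)} = - 12 \left(-21 + E\right) = 252 - 12 E$)
$M{\left(R \right)} = 286 - 24 R$ ($M{\left(R \right)} = 34 - \left(-252 + 12 \left(R + R\right)\right) = 34 - \left(-252 + 12 \cdot 2 R\right) = 34 - \left(-252 + 24 R\right) = 286 - 24 R$)
$\left(-4039640 - 684509\right) \left(M{\left(z{\left(-27 \right)} \right)} + 2134295\right) = \left(-4039640 - 684509\right) \left(\left(286 - 24 \left(-27\right)^{2}\right) + 2134295\right) = - 4724149 \left(\left(286 - 17496\right) + 2134295\right) = - 4724149 \left(-17210 + 2134295\right) = \left(-4724149\right) 2117085 = -10001424985665$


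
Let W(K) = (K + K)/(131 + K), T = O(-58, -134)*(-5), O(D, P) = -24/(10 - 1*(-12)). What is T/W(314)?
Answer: 6675/1727 ≈ 3.8651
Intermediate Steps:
O(D, P) = -12/11 (O(D, P) = -24/(10 + 12) = -24/22 = -24*1/22 = -12/11)
T = 60/11 (T = -12/11*(-5) = 60/11 ≈ 5.4545)
W(K) = 2*K/(131 + K) (W(K) = (2*K)/(131 + K) = 2*K/(131 + K))
T/W(314) = 60/(11*((2*314/(131 + 314)))) = 60/(11*((2*314/445))) = 60/(11*((2*314*(1/445)))) = 60/(11*(628/445)) = (60/11)*(445/628) = 6675/1727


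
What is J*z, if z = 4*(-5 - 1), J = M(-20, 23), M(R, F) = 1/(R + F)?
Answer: -8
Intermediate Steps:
M(R, F) = 1/(F + R)
J = ⅓ (J = 1/(23 - 20) = 1/3 = ⅓ ≈ 0.33333)
z = -24 (z = 4*(-6) = -24)
J*z = (⅓)*(-24) = -8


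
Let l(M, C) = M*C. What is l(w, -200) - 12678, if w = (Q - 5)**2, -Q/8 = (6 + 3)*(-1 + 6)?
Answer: -26657678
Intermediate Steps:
Q = -360 (Q = -8*(6 + 3)*(-1 + 6) = -72*5 = -8*45 = -360)
w = 133225 (w = (-360 - 5)**2 = (-365)**2 = 133225)
l(M, C) = C*M
l(w, -200) - 12678 = -200*133225 - 12678 = -26645000 - 12678 = -26657678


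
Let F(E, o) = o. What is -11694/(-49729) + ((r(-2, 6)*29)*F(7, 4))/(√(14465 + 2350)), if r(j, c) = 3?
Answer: 11694/49729 + 116*√16815/5605 ≈ 2.9188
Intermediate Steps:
-11694/(-49729) + ((r(-2, 6)*29)*F(7, 4))/(√(14465 + 2350)) = -11694/(-49729) + ((3*29)*4)/(√(14465 + 2350)) = -11694*(-1/49729) + (87*4)/(√16815) = 11694/49729 + 348*(√16815/16815) = 11694/49729 + 116*√16815/5605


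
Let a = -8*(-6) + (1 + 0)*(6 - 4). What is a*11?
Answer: 550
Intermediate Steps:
a = 50 (a = 48 + 1*2 = 48 + 2 = 50)
a*11 = 50*11 = 550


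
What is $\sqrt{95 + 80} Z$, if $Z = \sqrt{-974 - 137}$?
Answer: $5 i \sqrt{7777} \approx 440.94 i$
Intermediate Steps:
$Z = i \sqrt{1111}$ ($Z = \sqrt{-1111} = i \sqrt{1111} \approx 33.332 i$)
$\sqrt{95 + 80} Z = \sqrt{95 + 80} i \sqrt{1111} = \sqrt{175} i \sqrt{1111} = 5 \sqrt{7} i \sqrt{1111} = 5 i \sqrt{7777}$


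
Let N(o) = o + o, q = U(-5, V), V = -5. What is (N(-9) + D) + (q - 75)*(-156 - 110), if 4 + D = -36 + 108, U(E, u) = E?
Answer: 21330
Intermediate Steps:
q = -5
N(o) = 2*o
D = 68 (D = -4 + (-36 + 108) = -4 + 72 = 68)
(N(-9) + D) + (q - 75)*(-156 - 110) = (2*(-9) + 68) + (-5 - 75)*(-156 - 110) = (-18 + 68) - 80*(-266) = 50 + 21280 = 21330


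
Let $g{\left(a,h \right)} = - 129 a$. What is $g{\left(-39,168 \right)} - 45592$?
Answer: $-40561$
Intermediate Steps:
$g{\left(-39,168 \right)} - 45592 = \left(-129\right) \left(-39\right) - 45592 = 5031 - 45592 = -40561$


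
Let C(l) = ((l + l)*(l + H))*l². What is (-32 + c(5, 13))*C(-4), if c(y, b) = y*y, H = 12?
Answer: 7168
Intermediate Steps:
C(l) = 2*l³*(12 + l) (C(l) = ((l + l)*(l + 12))*l² = ((2*l)*(12 + l))*l² = (2*l*(12 + l))*l² = 2*l³*(12 + l))
c(y, b) = y²
(-32 + c(5, 13))*C(-4) = (-32 + 5²)*(2*(-4)³*(12 - 4)) = (-32 + 25)*(2*(-64)*8) = -7*(-1024) = 7168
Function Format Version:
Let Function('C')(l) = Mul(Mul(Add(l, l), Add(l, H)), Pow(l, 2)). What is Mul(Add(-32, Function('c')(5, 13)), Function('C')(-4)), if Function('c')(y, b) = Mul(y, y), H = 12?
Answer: 7168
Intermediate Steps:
Function('C')(l) = Mul(2, Pow(l, 3), Add(12, l)) (Function('C')(l) = Mul(Mul(Add(l, l), Add(l, 12)), Pow(l, 2)) = Mul(Mul(Mul(2, l), Add(12, l)), Pow(l, 2)) = Mul(Mul(2, l, Add(12, l)), Pow(l, 2)) = Mul(2, Pow(l, 3), Add(12, l)))
Function('c')(y, b) = Pow(y, 2)
Mul(Add(-32, Function('c')(5, 13)), Function('C')(-4)) = Mul(Add(-32, Pow(5, 2)), Mul(2, Pow(-4, 3), Add(12, -4))) = Mul(Add(-32, 25), Mul(2, -64, 8)) = Mul(-7, -1024) = 7168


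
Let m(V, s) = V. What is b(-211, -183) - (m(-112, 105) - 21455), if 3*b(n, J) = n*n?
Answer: 109222/3 ≈ 36407.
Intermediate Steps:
b(n, J) = n²/3 (b(n, J) = (n*n)/3 = n²/3)
b(-211, -183) - (m(-112, 105) - 21455) = (⅓)*(-211)² - (-112 - 21455) = (⅓)*44521 - 1*(-21567) = 44521/3 + 21567 = 109222/3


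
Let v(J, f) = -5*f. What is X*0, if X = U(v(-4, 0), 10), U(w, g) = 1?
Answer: 0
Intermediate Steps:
X = 1
X*0 = 1*0 = 0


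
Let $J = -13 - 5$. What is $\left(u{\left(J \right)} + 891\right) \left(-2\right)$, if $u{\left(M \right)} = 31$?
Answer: $-1844$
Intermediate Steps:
$J = -18$
$\left(u{\left(J \right)} + 891\right) \left(-2\right) = \left(31 + 891\right) \left(-2\right) = 922 \left(-2\right) = -1844$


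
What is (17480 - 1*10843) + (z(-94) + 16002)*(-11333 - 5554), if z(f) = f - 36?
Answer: -268023827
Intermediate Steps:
z(f) = -36 + f
(17480 - 1*10843) + (z(-94) + 16002)*(-11333 - 5554) = (17480 - 1*10843) + ((-36 - 94) + 16002)*(-11333 - 5554) = (17480 - 10843) + (-130 + 16002)*(-16887) = 6637 + 15872*(-16887) = 6637 - 268030464 = -268023827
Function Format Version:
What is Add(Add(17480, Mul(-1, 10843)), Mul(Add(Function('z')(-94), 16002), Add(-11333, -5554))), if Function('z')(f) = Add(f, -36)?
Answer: -268023827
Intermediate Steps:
Function('z')(f) = Add(-36, f)
Add(Add(17480, Mul(-1, 10843)), Mul(Add(Function('z')(-94), 16002), Add(-11333, -5554))) = Add(Add(17480, Mul(-1, 10843)), Mul(Add(Add(-36, -94), 16002), Add(-11333, -5554))) = Add(Add(17480, -10843), Mul(Add(-130, 16002), -16887)) = Add(6637, Mul(15872, -16887)) = Add(6637, -268030464) = -268023827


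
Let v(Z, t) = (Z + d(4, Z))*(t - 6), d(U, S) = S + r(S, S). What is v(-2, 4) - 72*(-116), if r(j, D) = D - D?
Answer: 8360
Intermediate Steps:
r(j, D) = 0
d(U, S) = S (d(U, S) = S + 0 = S)
v(Z, t) = 2*Z*(-6 + t) (v(Z, t) = (Z + Z)*(t - 6) = (2*Z)*(-6 + t) = 2*Z*(-6 + t))
v(-2, 4) - 72*(-116) = 2*(-2)*(-6 + 4) - 72*(-116) = 2*(-2)*(-2) + 8352 = 8 + 8352 = 8360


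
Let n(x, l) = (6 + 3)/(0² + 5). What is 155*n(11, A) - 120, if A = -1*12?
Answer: 159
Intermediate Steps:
A = -12
n(x, l) = 9/5 (n(x, l) = 9/(0 + 5) = 9/5)
155*n(11, A) - 120 = 155*(9/5) - 120 = 279 - 120 = 159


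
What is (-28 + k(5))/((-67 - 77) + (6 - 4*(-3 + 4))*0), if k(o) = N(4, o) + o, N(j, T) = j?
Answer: 19/144 ≈ 0.13194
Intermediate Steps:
k(o) = 4 + o
(-28 + k(5))/((-67 - 77) + (6 - 4*(-3 + 4))*0) = (-28 + (4 + 5))/((-67 - 77) + (6 - 4*(-3 + 4))*0) = (-28 + 9)/(-144 + (6 - 4*1)*0) = -19/(-144 + (6 - 4)*0) = -19/(-144 + 2*0) = -19/(-144 + 0) = -19/(-144) = -1/144*(-19) = 19/144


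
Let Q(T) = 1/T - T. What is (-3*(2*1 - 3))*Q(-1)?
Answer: 0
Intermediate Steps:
(-3*(2*1 - 3))*Q(-1) = (-3*(2*1 - 3))*(1/(-1) - 1*(-1)) = (-3*(2 - 3))*(-1 + 1) = -3*(-1)*0 = 3*0 = 0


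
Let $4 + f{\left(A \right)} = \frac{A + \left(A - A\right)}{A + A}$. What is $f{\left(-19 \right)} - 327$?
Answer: $- \frac{661}{2} \approx -330.5$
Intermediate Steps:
$f{\left(A \right)} = - \frac{7}{2}$ ($f{\left(A \right)} = -4 + \frac{A + \left(A - A\right)}{A + A} = -4 + \frac{A + 0}{2 A} = -4 + A \frac{1}{2 A} = -4 + \frac{1}{2} = - \frac{7}{2}$)
$f{\left(-19 \right)} - 327 = - \frac{7}{2} - 327 = - \frac{661}{2}$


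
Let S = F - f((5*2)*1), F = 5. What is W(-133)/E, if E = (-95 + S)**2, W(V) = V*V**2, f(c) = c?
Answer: -2352637/10000 ≈ -235.26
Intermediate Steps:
S = -5 (S = 5 - 5*2 = 5 - 10 = -5)
W(V) = V**3
E = 10000 (E = (-95 - 5)**2 = (-100)**2 = 10000)
W(-133)/E = (-133)**3/10000 = -2352637*1/10000 = -2352637/10000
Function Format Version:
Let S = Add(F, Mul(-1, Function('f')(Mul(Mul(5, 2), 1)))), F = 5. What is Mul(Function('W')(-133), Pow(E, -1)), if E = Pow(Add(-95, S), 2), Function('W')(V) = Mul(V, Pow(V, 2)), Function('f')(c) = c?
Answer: Rational(-2352637, 10000) ≈ -235.26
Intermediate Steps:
S = -5 (S = Add(5, Mul(-1, Mul(Mul(5, 2), 1))) = Add(5, Mul(-1, Mul(10, 1))) = Add(5, Mul(-1, 10)) = Add(5, -10) = -5)
Function('W')(V) = Pow(V, 3)
E = 10000 (E = Pow(Add(-95, -5), 2) = Pow(-100, 2) = 10000)
Mul(Function('W')(-133), Pow(E, -1)) = Mul(Pow(-133, 3), Pow(10000, -1)) = Mul(-2352637, Rational(1, 10000)) = Rational(-2352637, 10000)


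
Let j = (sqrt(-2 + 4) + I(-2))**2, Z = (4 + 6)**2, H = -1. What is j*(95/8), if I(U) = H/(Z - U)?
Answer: 1976855/83232 - 95*sqrt(2)/408 ≈ 23.422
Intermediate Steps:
Z = 100 (Z = 10**2 = 100)
I(U) = -1/(100 - U)
j = (-1/102 + sqrt(2))**2 (j = (sqrt(-2 + 4) + 1/(-100 - 2))**2 = (sqrt(2) + 1/(-102))**2 = (sqrt(2) - 1/102)**2 = (-1/102 + sqrt(2))**2 ≈ 1.9724)
j*(95/8) = (20809/10404 - sqrt(2)/51)*(95/8) = 1976855/83232 - 95*sqrt(2)/408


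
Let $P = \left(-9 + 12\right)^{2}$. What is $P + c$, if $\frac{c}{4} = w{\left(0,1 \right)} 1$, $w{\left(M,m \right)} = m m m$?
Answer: $13$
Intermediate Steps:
$P = 9$ ($P = 3^{2} = 9$)
$w{\left(M,m \right)} = m^{3}$ ($w{\left(M,m \right)} = m^{2} m = m^{3}$)
$c = 4$ ($c = 4 \cdot 1^{3} \cdot 1 = 4 \cdot 1 \cdot 1 = 4 \cdot 1 = 4$)
$P + c = 9 + 4 = 13$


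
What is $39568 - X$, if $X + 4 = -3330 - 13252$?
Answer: $56154$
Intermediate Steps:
$X = -16586$ ($X = -4 - 16582 = -16586$)
$39568 - X = 39568 - -16586 = 39568 + 16586 = 56154$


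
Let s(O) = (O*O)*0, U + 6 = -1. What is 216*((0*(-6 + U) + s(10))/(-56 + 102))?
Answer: 0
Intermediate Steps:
U = -7 (U = -6 - 1 = -7)
s(O) = 0 (s(O) = O²*0 = 0)
216*((0*(-6 + U) + s(10))/(-56 + 102)) = 216*((0*(-6 - 7) + 0)/(-56 + 102)) = 216*((0*(-13) + 0)/46) = 216*((0 + 0)*(1/46)) = 216*(0*(1/46)) = 216*0 = 0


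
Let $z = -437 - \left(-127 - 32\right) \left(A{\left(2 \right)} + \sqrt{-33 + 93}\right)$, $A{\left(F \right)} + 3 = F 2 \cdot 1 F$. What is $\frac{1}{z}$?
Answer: $- \frac{179}{694348} + \frac{159 \sqrt{15}}{694348} \approx 0.00062909$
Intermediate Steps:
$A{\left(F \right)} = -3 + 2 F^{2}$ ($A{\left(F \right)} = -3 + F 2 \cdot 1 F = -3 + F 2 F = -3 + 2 F F = -3 + 2 F^{2}$)
$z = 358 + 318 \sqrt{15}$ ($z = -437 - \left(-127 - 32\right) \left(\left(-3 + 2 \cdot 2^{2}\right) + \sqrt{-33 + 93}\right) = -437 - - 159 \left(\left(-3 + 2 \cdot 4\right) + \sqrt{60}\right) = -437 - - 159 \left(\left(-3 + 8\right) + 2 \sqrt{15}\right) = -437 - - 159 \left(5 + 2 \sqrt{15}\right) = -437 - \left(-795 - 318 \sqrt{15}\right) = -437 + \left(795 + 318 \sqrt{15}\right) = 358 + 318 \sqrt{15} \approx 1589.6$)
$\frac{1}{z} = \frac{1}{358 + 318 \sqrt{15}}$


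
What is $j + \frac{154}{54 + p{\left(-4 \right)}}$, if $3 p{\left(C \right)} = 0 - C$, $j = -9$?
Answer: $- \frac{516}{83} \approx -6.2169$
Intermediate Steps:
$p{\left(C \right)} = - \frac{C}{3}$ ($p{\left(C \right)} = \frac{0 - C}{3} = \frac{\left(-1\right) C}{3} = - \frac{C}{3}$)
$j + \frac{154}{54 + p{\left(-4 \right)}} = -9 + \frac{154}{54 - - \frac{4}{3}} = -9 + \frac{154}{54 + \frac{4}{3}} = -9 + \frac{154}{\frac{166}{3}} = -9 + 154 \cdot \frac{3}{166} = -9 + \frac{231}{83} = - \frac{516}{83}$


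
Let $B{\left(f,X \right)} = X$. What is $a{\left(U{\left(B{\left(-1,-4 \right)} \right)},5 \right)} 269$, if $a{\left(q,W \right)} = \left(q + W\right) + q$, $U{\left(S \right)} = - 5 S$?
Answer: $12105$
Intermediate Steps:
$a{\left(q,W \right)} = W + 2 q$ ($a{\left(q,W \right)} = \left(W + q\right) + q = W + 2 q$)
$a{\left(U{\left(B{\left(-1,-4 \right)} \right)},5 \right)} 269 = \left(5 + 2 \left(\left(-5\right) \left(-4\right)\right)\right) 269 = \left(5 + 2 \cdot 20\right) 269 = \left(5 + 40\right) 269 = 45 \cdot 269 = 12105$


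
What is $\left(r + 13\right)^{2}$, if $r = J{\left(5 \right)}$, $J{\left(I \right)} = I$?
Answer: $324$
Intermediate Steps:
$r = 5$
$\left(r + 13\right)^{2} = \left(5 + 13\right)^{2} = 18^{2} = 324$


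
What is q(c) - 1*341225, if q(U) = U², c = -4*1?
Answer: -341209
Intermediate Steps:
c = -4
q(c) - 1*341225 = (-4)² - 1*341225 = 16 - 341225 = -341209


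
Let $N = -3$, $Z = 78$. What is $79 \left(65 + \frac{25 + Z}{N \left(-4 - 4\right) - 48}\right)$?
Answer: $\frac{115103}{24} \approx 4796.0$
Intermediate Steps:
$79 \left(65 + \frac{25 + Z}{N \left(-4 - 4\right) - 48}\right) = 79 \left(65 + \frac{25 + 78}{- 3 \left(-4 - 4\right) - 48}\right) = 79 \left(65 + \frac{103}{\left(-3\right) \left(-8\right) - 48}\right) = 79 \left(65 + \frac{103}{24 - 48}\right) = 79 \left(65 + \frac{103}{-24}\right) = 79 \left(65 + 103 \left(- \frac{1}{24}\right)\right) = 79 \left(65 - \frac{103}{24}\right) = 79 \cdot \frac{1457}{24} = \frac{115103}{24}$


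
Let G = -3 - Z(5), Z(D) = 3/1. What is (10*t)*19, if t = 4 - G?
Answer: 1900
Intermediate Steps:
Z(D) = 3 (Z(D) = 3*1 = 3)
G = -6 (G = -3 - 1*3 = -3 - 3 = -6)
t = 10 (t = 4 - 1*(-6) = 4 + 6 = 10)
(10*t)*19 = (10*10)*19 = 100*19 = 1900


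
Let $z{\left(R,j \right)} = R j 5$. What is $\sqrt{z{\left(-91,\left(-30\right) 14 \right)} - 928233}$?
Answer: $i \sqrt{737133} \approx 858.56 i$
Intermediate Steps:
$z{\left(R,j \right)} = 5 R j$
$\sqrt{z{\left(-91,\left(-30\right) 14 \right)} - 928233} = \sqrt{5 \left(-91\right) \left(\left(-30\right) 14\right) - 928233} = \sqrt{5 \left(-91\right) \left(-420\right) - 928233} = \sqrt{191100 - 928233} = \sqrt{-737133} = i \sqrt{737133}$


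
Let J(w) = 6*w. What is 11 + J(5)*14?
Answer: 431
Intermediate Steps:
11 + J(5)*14 = 11 + (6*5)*14 = 11 + 30*14 = 11 + 420 = 431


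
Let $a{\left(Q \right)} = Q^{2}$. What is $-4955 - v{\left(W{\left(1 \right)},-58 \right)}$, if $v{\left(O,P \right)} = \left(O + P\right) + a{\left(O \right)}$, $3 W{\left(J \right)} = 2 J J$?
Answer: $- \frac{44083}{9} \approx -4898.1$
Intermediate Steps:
$W{\left(J \right)} = \frac{2 J^{2}}{3}$ ($W{\left(J \right)} = \frac{2 J J}{3} = \frac{2 J^{2}}{3}$)
$v{\left(O,P \right)} = O + P + O^{2}$ ($v{\left(O,P \right)} = \left(O + P\right) + O^{2} = O + P + O^{2}$)
$-4955 - v{\left(W{\left(1 \right)},-58 \right)} = -4955 - \left(\frac{2 \cdot 1^{2}}{3} - 58 + \left(\frac{2 \cdot 1^{2}}{3}\right)^{2}\right) = -4955 - \left(\frac{2}{3} \cdot 1 - 58 + \left(\frac{2}{3} \cdot 1\right)^{2}\right) = -4955 - \left(\frac{2}{3} - 58 + \left(\frac{2}{3}\right)^{2}\right) = -4955 - \left(\frac{2}{3} - 58 + \frac{4}{9}\right) = -4955 - - \frac{512}{9} = -4955 + \frac{512}{9} = - \frac{44083}{9}$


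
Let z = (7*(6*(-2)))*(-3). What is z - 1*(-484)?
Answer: 736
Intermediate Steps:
z = 252 (z = (7*(-12))*(-3) = -84*(-3) = 252)
z - 1*(-484) = 252 - 1*(-484) = 252 + 484 = 736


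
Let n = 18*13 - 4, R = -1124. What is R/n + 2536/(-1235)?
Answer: -197142/28405 ≈ -6.9404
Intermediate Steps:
n = 230 (n = 234 - 4 = 230)
R/n + 2536/(-1235) = -1124/230 + 2536/(-1235) = -1124*1/230 + 2536*(-1/1235) = -562/115 - 2536/1235 = -197142/28405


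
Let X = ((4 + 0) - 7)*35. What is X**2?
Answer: 11025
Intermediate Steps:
X = -105 (X = (4 - 7)*35 = -3*35 = -105)
X**2 = (-105)**2 = 11025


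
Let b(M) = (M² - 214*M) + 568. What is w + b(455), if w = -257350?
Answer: -147127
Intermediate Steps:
b(M) = 568 + M² - 214*M
w + b(455) = -257350 + (568 + 455² - 214*455) = -257350 + (568 + 207025 - 97370) = -257350 + 110223 = -147127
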